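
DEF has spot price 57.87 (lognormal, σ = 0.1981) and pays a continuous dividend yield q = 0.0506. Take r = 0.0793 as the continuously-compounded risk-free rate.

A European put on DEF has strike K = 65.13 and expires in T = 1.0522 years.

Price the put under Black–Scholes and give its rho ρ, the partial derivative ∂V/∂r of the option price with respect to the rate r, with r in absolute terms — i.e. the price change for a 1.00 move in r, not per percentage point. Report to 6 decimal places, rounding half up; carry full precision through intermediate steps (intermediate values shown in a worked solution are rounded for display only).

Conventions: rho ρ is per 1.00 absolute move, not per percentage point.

σ√T = 0.1981·√1.0522 = 0.203205
d₁ = (ln(S/K) + (r−q+σ²/2)T) / (σ√T) = (ln(57.87/65.13) + (0.0793−0.0506+0.1981²/2)·1.0522) / 0.203205 = (-0.118186 + 0.050844) / 0.203205 = -0.331400
d₂ = d₁ − σ√T = -0.331400 − 0.203205 = -0.534604
e^{−rT} = 0.919947
e^{−qT} = 0.948151
N(−d₁) = 0.629829,  N(−d₂) = 0.703538
Put price V = K·e^{−rT}·N(−d₂) − S·e^{−qT}·N(−d₁) = 42.153292 − 34.558391 = 7.594901
ρ = −K·T·e^{−rT}·N(−d₂) = -44.353694

price = 7.594901
ρ = -44.353694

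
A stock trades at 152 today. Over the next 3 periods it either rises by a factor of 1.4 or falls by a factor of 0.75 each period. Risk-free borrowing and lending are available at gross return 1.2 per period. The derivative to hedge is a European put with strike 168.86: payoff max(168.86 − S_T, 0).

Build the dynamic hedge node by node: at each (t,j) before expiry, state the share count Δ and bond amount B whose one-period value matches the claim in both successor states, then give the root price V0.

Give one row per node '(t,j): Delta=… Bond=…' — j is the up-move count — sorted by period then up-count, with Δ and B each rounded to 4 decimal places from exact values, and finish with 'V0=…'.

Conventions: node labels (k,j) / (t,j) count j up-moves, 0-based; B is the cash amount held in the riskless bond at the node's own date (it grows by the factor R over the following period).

(0,0): Delta=-0.1842 Bond=35.3569
(1,0): Delta=-0.5751 Bond=86.9865
(1,1): Delta=-0.0911 Bond=22.6246
(2,0): Delta=-1.0000 Bond=140.7167
(2,1): Delta=-0.4739 Bond=88.2359
(2,2): Delta=0.0000 Bond=0.0000
V0=7.3596

Under the risk-neutral measure, an up-move has probability p* = (R−d)/(u−d) = 0.6923 and values discount at R = 1.2.
Payoffs at expiry: V(3,0)=104.7350, V(3,1)=49.1600, V(3,2)=0.0000, V(3,3)=0.0000
(2,0): S=85.5000. Δ = (V_up−V_dn)/(S_up−S_dn) = (49.1600−104.7350)/(119.7000−64.1250) = -1.0000. V = [p*·49.1600 + (1−p*)·104.7350]/1.2 = 55.2167. B = V − Δ·S = 140.7167.
(2,1): S=159.6000. Δ = (V_up−V_dn)/(S_up−S_dn) = (0.0000−49.1600)/(223.4400−119.7000) = -0.4739. V = [p*·0.0000 + (1−p*)·49.1600]/1.2 = 12.6051. B = V − Δ·S = 88.2359.
(2,2): S=297.9200. Δ = (V_up−V_dn)/(S_up−S_dn) = (0.0000−0.0000)/(417.0880−223.4400) = 0.0000. V = [p*·0.0000 + (1−p*)·0.0000]/1.2 = 0.0000. B = V − Δ·S = 0.0000.
(1,0): S=114.0000. Δ = (V_up−V_dn)/(S_up−S_dn) = (12.6051−55.2167)/(159.6000−85.5000) = -0.5751. V = [p*·12.6051 + (1−p*)·55.2167]/1.2 = 21.4303. B = V − Δ·S = 86.9865.
(1,1): S=212.8000. Δ = (V_up−V_dn)/(S_up−S_dn) = (0.0000−12.6051)/(297.9200−159.6000) = -0.0911. V = [p*·0.0000 + (1−p*)·12.6051]/1.2 = 3.2321. B = V − Δ·S = 22.6246.
(0,0): S=152.0000. Δ = (V_up−V_dn)/(S_up−S_dn) = (3.2321−21.4303)/(212.8000−114.0000) = -0.1842. V = [p*·3.2321 + (1−p*)·21.4303]/1.2 = 7.3596. B = V − Δ·S = 35.3569.
Sanity check at the root: Δ(0,0)·S0 + B(0,0) reproduces V0 = 7.3596.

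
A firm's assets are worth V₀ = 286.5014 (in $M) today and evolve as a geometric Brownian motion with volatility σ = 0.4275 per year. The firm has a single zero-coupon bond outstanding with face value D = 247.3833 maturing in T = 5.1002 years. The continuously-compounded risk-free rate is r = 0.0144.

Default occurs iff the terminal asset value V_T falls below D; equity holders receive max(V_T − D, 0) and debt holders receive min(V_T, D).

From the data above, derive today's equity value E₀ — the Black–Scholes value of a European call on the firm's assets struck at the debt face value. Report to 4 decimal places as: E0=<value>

E0=126.3103

With assets at 286.5014 and a single debt payment of 247.3833 at 5.1002 years:
d₁ = [ln(V₀/D) + (r + σ²/2)T] / (σ√T)
   = [ln(286.5014/247.3833) + (0.0144 + 0.5·0.4275²)·5.1002] / (0.4275·√5.1002)
   = [0.146804 + 0.539490] / 0.965450 = 0.710854
d₂ = d₁ − σ√T = 0.710854 − 0.965450 = -0.254596
N(d₁) = 0.761413,  N(d₂) = 0.399518,  e^(−rT) = 0.929189
E₀ = V₀·N(d₁) − D·e^(−rT)·N(d₂)
   = 286.5014·0.761413 − 247.3833·0.929189·0.399518 = 126.310311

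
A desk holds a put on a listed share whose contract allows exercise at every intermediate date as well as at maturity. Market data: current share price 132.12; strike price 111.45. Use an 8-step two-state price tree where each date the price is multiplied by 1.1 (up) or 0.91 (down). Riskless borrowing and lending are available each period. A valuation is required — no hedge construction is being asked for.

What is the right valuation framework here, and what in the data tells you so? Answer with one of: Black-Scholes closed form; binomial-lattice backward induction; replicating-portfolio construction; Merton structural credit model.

Key observation: early exercise of the strike-111.45 put must be checked at each of the 8 dates (spot 132.12), which forces a node-by-node comparison of intrinsic and continuation value backward from expiry.

framework: binomial-lattice backward induction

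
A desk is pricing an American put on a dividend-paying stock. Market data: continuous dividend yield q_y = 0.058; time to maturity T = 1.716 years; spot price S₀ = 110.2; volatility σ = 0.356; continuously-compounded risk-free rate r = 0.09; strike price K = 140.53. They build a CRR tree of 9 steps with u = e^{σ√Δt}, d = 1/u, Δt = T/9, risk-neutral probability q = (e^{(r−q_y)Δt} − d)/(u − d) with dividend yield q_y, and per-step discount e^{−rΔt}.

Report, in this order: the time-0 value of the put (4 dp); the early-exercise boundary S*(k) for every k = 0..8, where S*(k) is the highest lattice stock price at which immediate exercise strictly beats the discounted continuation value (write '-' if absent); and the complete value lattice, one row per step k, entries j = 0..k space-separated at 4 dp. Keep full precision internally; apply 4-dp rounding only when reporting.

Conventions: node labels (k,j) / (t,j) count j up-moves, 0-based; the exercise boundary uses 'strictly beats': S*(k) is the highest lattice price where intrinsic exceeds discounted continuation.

price = 36.0890
boundary = - - 80.7533 69.1274 80.7533 94.3346 80.7533 94.3346 110.2000
tree:
36.0890
47.0378 25.5659
59.7767 34.9759 16.3254
71.4026 46.4654 23.8289 8.8110
81.3549 59.7767 33.7648 13.9583 3.5703
89.8742 71.4026 46.1954 21.5580 6.2547 0.8002
97.1671 81.3549 59.7767 32.2364 10.8038 1.5680 0.0000
103.4100 89.8742 71.4026 46.1954 18.3242 3.0724 0.0000 0.0000
108.7542 97.1671 81.3549 59.7767 30.3300 6.0202 0.0000 0.0000 0.0000
113.3289 103.4100 89.8742 71.4026 46.1954 11.7963 0.0000 0.0000 0.0000 0.0000

Δt=0.19067  u=1.16818  d=0.85603  q=0.48082  discount=0.98299
step 9 (expiry): payoffs max(K−S,0) = 113.3289 103.4100 89.8742 71.4026 46.1954 11.7963 0.0000 0.0000 0.0000 0.0000
step 8: (k=8,j=0): S=31.7758, K−S=108.7542, hold=106.7127 ⇒ V=108.7542 exercise | (k=8,j=1): S=43.3629, K−S=97.1671, hold=95.2531 ⇒ V=97.1671 exercise | (k=8,j=2): S=59.1751, K−S=81.3549, hold=79.6147 ⇒ V=81.3549 exercise | (k=8,j=3): S=80.7533, K−S=59.7767, hold=58.2738 ⇒ V=59.7767 exercise | (k=8,j=4): S=110.2000, K−S=30.3300, hold=29.1510 ⇒ V=30.3300 exercise | (k=8,j=5): S=150.3844, K−S=0.0000, hold=6.0202 ⇒ V=6.0202 continue | (k=8,j=6): S=205.2220, K−S=0.0000, hold=0.0000 ⇒ V=0.0000 continue | (k=8,j=7): S=280.0560, K−S=0.0000, hold=0.0000 ⇒ V=0.0000 continue | (k=8,j=8): S=382.1783, K−S=0.0000, hold=0.0000 ⇒ V=0.0000 continue  boundary S*=110.2000
step 7: (k=7,j=0): S=37.1200, K−S=103.4100, hold=101.4273 ⇒ V=103.4100 exercise | (k=7,j=1): S=50.6558, K−S=89.8742, hold=88.0404 ⇒ V=89.8742 exercise | (k=7,j=2): S=69.1274, K−S=71.4026, hold=69.7720 ⇒ V=71.4026 exercise | (k=7,j=3): S=94.3346, K−S=46.1954, hold=44.8419 ⇒ V=46.1954 exercise | (k=7,j=4): S=128.7337, K−S=11.7963, hold=18.3242 ⇒ V=18.3242 continue | (k=7,j=5): S=175.6763, K−S=0.0000, hold=3.0724 ⇒ V=3.0724 continue | (k=7,j=6): S=239.7366, K−S=0.0000, hold=0.0000 ⇒ V=0.0000 continue | (k=7,j=7): S=327.1565, K−S=0.0000, hold=0.0000 ⇒ V=0.0000 continue  boundary S*=94.3346
step 6: (k=6,j=0): S=43.3629, K−S=97.1671, hold=95.2531 ⇒ V=97.1671 exercise | (k=6,j=1): S=59.1751, K−S=81.3549, hold=79.6147 ⇒ V=81.3549 exercise | (k=6,j=2): S=80.7533, K−S=59.7767, hold=58.2738 ⇒ V=59.7767 exercise | (k=6,j=3): S=110.2000, K−S=30.3300, hold=32.2364 ⇒ V=32.2364 continue | (k=6,j=4): S=150.3844, K−S=0.0000, hold=10.8038 ⇒ V=10.8038 continue | (k=6,j=5): S=205.2220, K−S=0.0000, hold=1.5680 ⇒ V=1.5680 continue | (k=6,j=6): S=280.0560, K−S=0.0000, hold=0.0000 ⇒ V=0.0000 continue  boundary S*=80.7533
step 5: (k=5,j=0): S=50.6558, K−S=89.8742, hold=88.0404 ⇒ V=89.8742 exercise | (k=5,j=1): S=69.1274, K−S=71.4026, hold=69.7720 ⇒ V=71.4026 exercise | (k=5,j=2): S=94.3346, K−S=46.1954, hold=45.7430 ⇒ V=46.1954 exercise | (k=5,j=3): S=128.7337, K−S=11.7963, hold=21.5580 ⇒ V=21.5580 continue | (k=5,j=4): S=175.6763, K−S=0.0000, hold=6.2547 ⇒ V=6.2547 continue | (k=5,j=5): S=239.7366, K−S=0.0000, hold=0.8002 ⇒ V=0.8002 continue  boundary S*=94.3346
step 4: (k=4,j=0): S=59.1751, K−S=81.3549, hold=79.6147 ⇒ V=81.3549 exercise | (k=4,j=1): S=80.7533, K−S=59.7767, hold=58.2738 ⇒ V=59.7767 exercise | (k=4,j=2): S=110.2000, K−S=30.3300, hold=33.7648 ⇒ V=33.7648 continue | (k=4,j=3): S=150.3844, K−S=0.0000, hold=13.9583 ⇒ V=13.9583 continue | (k=4,j=4): S=205.2220, K−S=0.0000, hold=3.5703 ⇒ V=3.5703 continue  boundary S*=80.7533
step 3: (k=3,j=0): S=69.1274, K−S=71.4026, hold=69.7720 ⇒ V=71.4026 exercise | (k=3,j=1): S=94.3346, K−S=46.1954, hold=46.4654 ⇒ V=46.4654 continue | (k=3,j=2): S=128.7337, K−S=11.7963, hold=23.8289 ⇒ V=23.8289 continue | (k=3,j=3): S=175.6763, K−S=0.0000, hold=8.8110 ⇒ V=8.8110 continue  boundary S*=69.1274
step 2: (k=2,j=0): S=80.7533, K−S=59.7767, hold=58.4014 ⇒ V=59.7767 exercise | (k=2,j=1): S=110.2000, K−S=30.3300, hold=34.9759 ⇒ V=34.9759 continue | (k=2,j=2): S=150.3844, K−S=0.0000, hold=16.3254 ⇒ V=16.3254 continue  boundary S*=80.7533
step 1: (k=1,j=0): S=94.3346, K−S=46.1954, hold=47.0378 ⇒ V=47.0378 continue | (k=1,j=1): S=128.7337, K−S=11.7963, hold=25.5659 ⇒ V=25.5659 continue  boundary S*=-
step 0: (k=0,j=0): S=110.2000, K−S=30.3300, hold=36.0890 ⇒ V=36.0890 continue  boundary S*=-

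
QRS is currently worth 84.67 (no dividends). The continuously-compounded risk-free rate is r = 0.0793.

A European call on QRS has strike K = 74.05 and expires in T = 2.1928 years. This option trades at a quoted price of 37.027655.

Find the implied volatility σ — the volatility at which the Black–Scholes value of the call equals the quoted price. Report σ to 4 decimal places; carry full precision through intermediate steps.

At σ = 0.5786 the Black–Scholes value reproduces the quote:
σ√T = 0.5786·√2.1928 = 0.856797
d₁ = (ln(S/K) + (r+σ²/2)T) / (σ√T) = (ln(84.67/74.05) + (0.0793+0.5786²/2)·2.1928) / 0.856797 = (0.134021 + 0.540940) / 0.856797 = 0.787772
d₂ = d₁ − σ√T = 0.787772 − 0.856797 = -0.069025
e^{−rT} = 0.840390
N(d₁) = 0.784585,  N(d₂) = 0.472485
V = S·N(d₁) − K·e^{−rT}·N(d₂) = 66.430800 − 29.403145 = 37.027655 (matching the quote); vega is positive throughout, so no other σ reproduces this price

sigma = 0.5786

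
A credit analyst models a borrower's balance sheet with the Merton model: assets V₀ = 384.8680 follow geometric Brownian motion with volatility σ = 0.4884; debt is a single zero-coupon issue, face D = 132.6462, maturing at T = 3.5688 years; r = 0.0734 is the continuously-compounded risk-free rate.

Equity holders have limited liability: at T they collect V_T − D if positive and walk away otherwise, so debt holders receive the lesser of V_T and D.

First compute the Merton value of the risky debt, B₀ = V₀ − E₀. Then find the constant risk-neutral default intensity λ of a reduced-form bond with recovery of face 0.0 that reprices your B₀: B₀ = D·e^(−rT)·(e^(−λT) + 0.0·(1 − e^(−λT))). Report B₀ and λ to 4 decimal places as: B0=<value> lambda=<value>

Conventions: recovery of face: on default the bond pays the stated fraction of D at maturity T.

Equity is a call on the firm's assets struck at D = 132.6462:
d₁ = [ln(V₀/D) + (r + σ²/2)T] / (σ√T)
   = [ln(384.8680/132.6462) + (0.0734 + 0.5·0.4884²)·3.5688] / (0.4884·√3.5688)
   = [1.065215 + 0.687591] / 0.922650 = 1.899753
d₂ = d₁ − σ√T = 1.899753 − 0.922650 = 0.977103
N(d₁) = 0.971267,  N(d₂) = 0.835741,  e^(−rT) = 0.769550
E₀ = V₀·N(d₁) − D·e^(−rT)·N(d₂)
   = 384.8680·0.971267 − 132.6462·0.769550·0.835741 = 288.499049
B₀ = V₀ − E₀ = 384.8680 − 288.499049 = 96.368951
e^(−λT) = (B₀·e^(rT)/D − 0)/(1 − 0) = (96.3690·1.299461/132.6462 − 0)/1 = 0.94407380
λ = −ln(0.94407380)/3.5688 = 0.016126

B0=96.3690 lambda=0.0161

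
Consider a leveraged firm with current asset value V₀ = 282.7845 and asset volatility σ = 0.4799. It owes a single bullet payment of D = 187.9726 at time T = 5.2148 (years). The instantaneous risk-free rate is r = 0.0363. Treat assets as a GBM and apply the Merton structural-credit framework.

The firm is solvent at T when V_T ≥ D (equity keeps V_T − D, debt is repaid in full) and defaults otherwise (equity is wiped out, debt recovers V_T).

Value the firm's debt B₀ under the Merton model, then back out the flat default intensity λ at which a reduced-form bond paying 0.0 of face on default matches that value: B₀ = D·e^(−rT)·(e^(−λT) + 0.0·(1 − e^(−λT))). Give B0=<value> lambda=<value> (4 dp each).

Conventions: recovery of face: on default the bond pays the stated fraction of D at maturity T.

Work the structural quantities from V₀ = 282.7845 against face 187.9726:
d₁ = [ln(V₀/D) + (r + σ²/2)T] / (σ√T)
   = [ln(282.7845/187.9726) + (0.0363 + 0.5·0.4799²)·5.2148] / (0.4799·√5.2148)
   = [0.408389 + 0.789792] / 1.095897 = 1.093334
d₂ = d₁ − σ√T = 1.093334 − 1.095897 = -0.002563
N(d₁) = 0.862876,  N(d₂) = 0.498978,  e^(−rT) = 0.827540
E₀ = V₀·N(d₁) − D·e^(−rT)·N(d₂)
   = 282.7845·0.862876 − 187.9726·0.827540·0.498978 = 166.389633
B₀ = V₀ − E₀ = 282.7845 − 166.389633 = 116.394867
e^(−λT) = (B₀·e^(rT)/D − 0)/(1 − 0) = (116.3949·1.208400/187.9726 − 0)/1 = 0.74825590
λ = −ln(0.74825590)/5.2148 = 0.055613

B0=116.3949 lambda=0.0556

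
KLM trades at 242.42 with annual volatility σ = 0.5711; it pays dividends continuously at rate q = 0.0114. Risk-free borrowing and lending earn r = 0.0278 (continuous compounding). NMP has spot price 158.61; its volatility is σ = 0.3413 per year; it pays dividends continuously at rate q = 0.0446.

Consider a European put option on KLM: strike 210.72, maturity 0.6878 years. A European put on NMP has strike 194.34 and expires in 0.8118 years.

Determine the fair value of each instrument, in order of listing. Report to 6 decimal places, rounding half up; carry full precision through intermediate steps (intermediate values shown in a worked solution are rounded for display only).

[KLM put K=210.72]
σ√T = 0.5711·√0.6878 = 0.473634
d₁ = (ln(S/K) + (r−q+σ²/2)T) / (σ√T) = (ln(242.42/210.72) + (0.0278−0.0114+0.5711²/2)·0.6878) / 0.473634 = (0.140142 + 0.123445) / 0.473634 = 0.556518
d₂ = d₁ − σ√T = 0.556518 − 0.473634 = 0.082884
e^{−rT} = 0.981061
e^{−qT} = 0.992190
N(−d₁) = 0.288928,  N(−d₂) = 0.466972
price = K·e^{−rT}·N(−d₂) − S·e^{−qT}·N(−d₁) = 96.536702 − 69.494951 = 27.041752
[NMP put K=194.34]
σ√T = 0.3413·√0.8118 = 0.307511
d₁ = (ln(S/K) + (r−q+σ²/2)T) / (σ√T) = (ln(158.61/194.34) + (0.0278−0.0446+0.3413²/2)·0.8118) / 0.307511 = (-0.203161 + 0.033643) / 0.307511 = -0.551257
d₂ = d₁ − σ√T = -0.551257 − 0.307511 = -0.858768
e^{−rT} = 0.977685
e^{−qT} = 0.964441
N(−d₁) = 0.709271,  N(−d₂) = 0.804766
price = K·e^{−rT}·N(−d₂) − S·e^{−qT}·N(−d₁) = 152.908090 − 108.497231 = 44.410859

price(KLM put K=210.72) = 27.041752
price(NMP put K=194.34) = 44.410859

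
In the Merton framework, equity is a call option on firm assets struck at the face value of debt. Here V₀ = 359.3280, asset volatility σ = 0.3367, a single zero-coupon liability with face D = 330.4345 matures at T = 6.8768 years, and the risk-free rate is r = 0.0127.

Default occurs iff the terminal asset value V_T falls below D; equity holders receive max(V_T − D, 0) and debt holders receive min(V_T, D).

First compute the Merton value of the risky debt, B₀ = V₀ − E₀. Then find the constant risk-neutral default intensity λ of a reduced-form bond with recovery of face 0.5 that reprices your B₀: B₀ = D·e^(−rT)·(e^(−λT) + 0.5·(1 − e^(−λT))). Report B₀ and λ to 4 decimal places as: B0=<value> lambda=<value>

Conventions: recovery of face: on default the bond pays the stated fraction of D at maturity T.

B0=216.1524 lambda=0.1235

Equity is a call on the firm's assets struck at D = 330.4345:
d₁ = [ln(V₀/D) + (r + σ²/2)T] / (σ√T)
   = [ln(359.3280/330.4345) + (0.0127 + 0.5·0.3367²)·6.8768] / (0.3367·√6.8768)
   = [0.083827 + 0.477136] / 0.882950 = 0.635328
d₂ = d₁ − σ√T = 0.635328 − 0.882950 = -0.247622
N(d₁) = 0.737393,  N(d₂) = 0.402213,  e^(−rT) = 0.916370
E₀ = V₀·N(d₁) − D·e^(−rT)·N(d₂)
   = 359.3280·0.737393 − 330.4345·0.916370·0.402213 = 143.175607
B₀ = V₀ − E₀ = 359.3280 − 143.175607 = 216.152393
e^(−λT) = (B₀·e^(rT)/D − 0.5)/(1 − 0.5) = (216.1524·1.091263/330.4345 − 0.5)/0.5 = 0.42769007
λ = −ln(0.42769007)/6.8768 = 0.123510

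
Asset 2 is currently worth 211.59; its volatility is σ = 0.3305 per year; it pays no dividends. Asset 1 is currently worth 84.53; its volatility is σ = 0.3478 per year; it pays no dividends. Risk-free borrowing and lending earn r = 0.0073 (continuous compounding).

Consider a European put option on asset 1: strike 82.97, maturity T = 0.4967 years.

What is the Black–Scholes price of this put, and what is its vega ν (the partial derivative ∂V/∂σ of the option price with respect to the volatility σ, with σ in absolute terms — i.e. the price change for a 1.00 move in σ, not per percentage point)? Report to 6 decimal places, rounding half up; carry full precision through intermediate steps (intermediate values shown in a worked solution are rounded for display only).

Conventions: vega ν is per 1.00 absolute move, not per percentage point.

price = 7.257929
ν = 23.231877

σ√T = 0.3478·√0.4967 = 0.245119
d₁ = (ln(S/K) + (r+σ²/2)T) / (σ√T) = (ln(84.53/82.97) + (0.0073+0.3478²/2)·0.4967) / 0.245119 = (0.018627 + 0.033668) / 0.245119 = 0.213345
d₂ = d₁ − σ√T = 0.213345 − 0.245119 = -0.031774
e^{−rT} = 0.996381
N(−d₁) = 0.415529,  N(−d₂) = 0.512674
Put price V = K·e^{−rT}·N(−d₂) − S·N(−d₁) = 42.382582 − 35.124653 = 7.257929
φ(d₁) = (1/√(2π))·e^{−d₁²/2} = 0.389966
ν = S·φ(d₁)·√T = 23.231877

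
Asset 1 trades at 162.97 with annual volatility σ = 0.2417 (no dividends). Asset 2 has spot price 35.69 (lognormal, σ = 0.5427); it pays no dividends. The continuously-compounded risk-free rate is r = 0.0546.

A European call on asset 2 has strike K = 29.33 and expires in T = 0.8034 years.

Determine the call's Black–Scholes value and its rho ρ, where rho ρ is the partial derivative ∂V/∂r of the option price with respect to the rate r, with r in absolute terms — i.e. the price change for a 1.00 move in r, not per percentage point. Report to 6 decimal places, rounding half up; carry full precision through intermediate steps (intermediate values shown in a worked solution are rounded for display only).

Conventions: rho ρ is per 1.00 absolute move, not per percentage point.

price = 10.648727
ρ = 13.505978

σ√T = 0.5427·√0.8034 = 0.486436
d₁ = (ln(S/K) + (r+σ²/2)T) / (σ√T) = (ln(35.69/29.33) + (0.0546+0.5427²/2)·0.8034) / 0.486436 = (0.196260 + 0.162176) / 0.486436 = 0.736860
d₂ = d₁ − σ√T = 0.736860 − 0.486436 = 0.250424
e^{−rT} = 0.957083
N(d₁) = 0.769396,  N(d₂) = 0.598870
Call price V = S·N(d₁) − K·e^{−rT}·N(d₂) = 27.459753 − 16.811026 = 10.648727
ρ = K·T·e^{−rT}·N(d₂) = 13.505978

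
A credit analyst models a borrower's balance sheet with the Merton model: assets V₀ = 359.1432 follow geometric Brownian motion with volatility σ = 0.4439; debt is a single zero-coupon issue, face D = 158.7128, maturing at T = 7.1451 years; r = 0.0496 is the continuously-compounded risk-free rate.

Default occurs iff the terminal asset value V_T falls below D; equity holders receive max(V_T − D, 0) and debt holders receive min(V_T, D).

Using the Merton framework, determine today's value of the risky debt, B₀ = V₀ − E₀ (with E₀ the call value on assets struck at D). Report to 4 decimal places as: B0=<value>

B0=93.2038

Equity is a call on the firm's assets struck at D = 158.7128:
d₁ = [ln(V₀/D) + (r + σ²/2)T] / (σ√T)
   = [ln(359.1432/158.7128) + (0.0496 + 0.5·0.4439²)·7.1451] / (0.4439·√7.1451)
   = [0.816625 + 1.058358] / 1.186559 = 1.580185
d₂ = d₁ − σ√T = 1.580185 − 1.186559 = 0.393626
N(d₁) = 0.942968,  N(d₂) = 0.653072,  e^(−rT) = 0.701596
E₀ = V₀·N(d₁) − D·e^(−rT)·N(d₂)
   = 359.1432·0.942968 − 158.7128·0.701596·0.653072 = 265.939427
B₀ = V₀ − E₀ = 359.1432 − 265.939427 = 93.203773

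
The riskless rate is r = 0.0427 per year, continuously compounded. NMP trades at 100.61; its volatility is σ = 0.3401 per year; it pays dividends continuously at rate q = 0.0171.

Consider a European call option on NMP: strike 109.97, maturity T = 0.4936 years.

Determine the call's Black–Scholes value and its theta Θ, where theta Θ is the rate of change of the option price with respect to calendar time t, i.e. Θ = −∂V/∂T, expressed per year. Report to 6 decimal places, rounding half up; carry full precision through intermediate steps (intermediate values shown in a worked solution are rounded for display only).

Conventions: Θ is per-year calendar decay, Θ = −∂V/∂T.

price = 6.403820
Θ = -10.243840

σ√T = 0.3401·√0.4936 = 0.238943
d₁ = (ln(S/K) + (r−q+σ²/2)T) / (σ√T) = (ln(100.61/109.97) + (0.0427−0.0171+0.3401²/2)·0.4936) / 0.238943 = (-0.088956 + 0.041183) / 0.238943 = -0.199934
d₂ = d₁ − σ√T = -0.199934 − 0.238943 = -0.438877
e^{−rT} = 0.979144
e^{−qT} = 0.991595
N(d₁) = 0.420766,  N(d₂) = 0.330375
Call price V = S·e^{−qT}·N(d₁) − K·e^{−rT}·N(d₂) = 41.977448 − 35.573628 = 6.403820
φ(d₁) = (1/√(2π))·e^{−d₁²/2} = 0.391048
Θ = −S·e^{−qT}·φ(d₁)·σ/(2√T) + q·S·e^{−qT}·N(d₁) − r·K·e^{−rT}·N(d₂) = −9.442661 + 0.717814 − 1.518994 = -10.243840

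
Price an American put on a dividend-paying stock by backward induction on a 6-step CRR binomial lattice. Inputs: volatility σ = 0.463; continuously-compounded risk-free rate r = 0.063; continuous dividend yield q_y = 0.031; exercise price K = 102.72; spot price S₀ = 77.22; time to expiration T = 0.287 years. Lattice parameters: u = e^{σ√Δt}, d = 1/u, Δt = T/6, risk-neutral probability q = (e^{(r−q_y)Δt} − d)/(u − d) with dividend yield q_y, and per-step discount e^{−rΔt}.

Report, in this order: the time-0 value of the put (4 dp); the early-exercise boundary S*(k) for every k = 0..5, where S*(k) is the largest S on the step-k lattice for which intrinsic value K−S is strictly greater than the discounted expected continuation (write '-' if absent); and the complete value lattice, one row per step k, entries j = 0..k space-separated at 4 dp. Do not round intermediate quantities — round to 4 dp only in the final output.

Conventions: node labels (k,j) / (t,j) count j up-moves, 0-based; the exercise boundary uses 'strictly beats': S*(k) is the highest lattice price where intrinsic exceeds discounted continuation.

price = 26.3618
boundary = - 69.7834 63.0630 69.7834 77.2200 85.4491
tree:
26.3618
32.9366 19.4681
39.6570 25.8595 12.7283
45.7302 32.9366 18.4234 6.6938
51.2185 39.6570 25.5000 10.9414 2.1755
56.1783 45.7302 32.9366 17.2709 4.2146 0.0000
60.6604 51.2185 39.6570 25.5000 8.1649 0.0000 0.0000

params: Δt=0.04783 u=1.10657 d=0.90370 q=0.48226 e^(-rΔt)=0.99699
t_6 payoffs: 60.6604 51.2185 39.6570 25.5000 8.1649 0.0000 0.0000
t_5: node(5,0) S=46.5417 payoff=56.1783 vs cont=55.9382 → 56.1783 [stop]  node(5,1) S=56.9898 payoff=45.7302 vs cont=45.5055 → 45.7302 [stop]  node(5,2) S=69.7834 payoff=32.9366 vs cont=32.7309 → 32.9366 [stop]  node(5,3) S=85.4491 payoff=17.2709 vs cont=17.0885 → 17.2709 [stop]  node(5,4) S=104.6315 payoff=0.0000 vs cont=4.2146 → 4.2146 [wait]  node(5,5) S=128.1201 payoff=0.0000 vs cont=0.0000 → 0.0000 [wait]  ⇒ S*(5)=85.4491
t_4: node(4,0) S=51.5015 payoff=51.2185 vs cont=50.9857 → 51.2185 [stop]  node(4,1) S=63.0630 payoff=39.6570 vs cont=39.4413 → 39.6570 [stop]  node(4,2) S=77.2200 payoff=25.5000 vs cont=25.3053 → 25.5000 [stop]  node(4,3) S=94.5551 payoff=8.1649 vs cont=10.9414 → 10.9414 [wait]  node(4,4) S=115.7817 payoff=0.0000 vs cont=2.1755 → 2.1755 [wait]  ⇒ S*(4)=77.2200
t_3: node(3,0) S=56.9898 payoff=45.7302 vs cont=45.5055 → 45.7302 [stop]  node(3,1) S=69.7834 payoff=32.9366 vs cont=32.7309 → 32.9366 [stop]  node(3,2) S=85.4491 payoff=17.2709 vs cont=18.4234 → 18.4234 [wait]  node(3,3) S=104.6315 payoff=0.0000 vs cont=6.6938 → 6.6938 [wait]  ⇒ S*(3)=69.7834
t_2: node(2,0) S=63.0630 payoff=39.6570 vs cont=39.4413 → 39.6570 [stop]  node(2,1) S=77.2200 payoff=25.5000 vs cont=25.8595 → 25.8595 [wait]  node(2,2) S=94.5551 payoff=8.1649 vs cont=12.7283 → 12.7283 [wait]  ⇒ S*(2)=63.0630
t_1: node(1,0) S=69.7834 payoff=32.9366 vs cont=32.9037 → 32.9366 [stop]  node(1,1) S=85.4491 payoff=17.2709 vs cont=19.4681 → 19.4681 [wait]  ⇒ S*(1)=69.7834
t_0: node(0,0) S=77.2200 payoff=25.5000 vs cont=26.3618 → 26.3618 [wait]  ⇒ S*(0)=-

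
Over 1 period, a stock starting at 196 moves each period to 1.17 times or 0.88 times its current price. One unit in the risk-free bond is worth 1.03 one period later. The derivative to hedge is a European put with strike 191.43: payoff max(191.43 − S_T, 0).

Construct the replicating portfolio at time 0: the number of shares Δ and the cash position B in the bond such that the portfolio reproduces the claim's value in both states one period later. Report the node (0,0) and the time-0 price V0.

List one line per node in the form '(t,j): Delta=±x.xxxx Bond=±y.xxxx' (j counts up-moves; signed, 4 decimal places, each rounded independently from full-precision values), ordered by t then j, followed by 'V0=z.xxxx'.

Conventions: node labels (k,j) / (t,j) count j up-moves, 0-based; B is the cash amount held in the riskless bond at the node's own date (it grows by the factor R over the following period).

Arbitrage-free pricing uses the up-move probability p* = (R−d)/(u−d) = 0.5172, discounting each step at R = 1.03.
Terminal payoffs: V(1,0)=18.9500, V(1,1)=0.0000
Node (0,0) S=196.0000: V=(p*·0.0000+(1−p*)·18.9500)/1.03=8.8818; Δ=(0.0000−18.9500)/(229.3200−172.4800)=-0.3334; B=V−Δ·S=74.2266
Check: Δ(0,0)·S0 + B(0,0) = 8.8818 = V0.

(0,0): Delta=-0.3334 Bond=74.2266
V0=8.8818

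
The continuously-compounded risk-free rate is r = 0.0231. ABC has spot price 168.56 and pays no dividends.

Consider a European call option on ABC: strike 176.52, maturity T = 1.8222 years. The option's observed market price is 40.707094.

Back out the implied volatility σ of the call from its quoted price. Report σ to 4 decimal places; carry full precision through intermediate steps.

sigma = 0.4585

At σ = 0.4585 the Black–Scholes value reproduces the quote:
σ√T = 0.4585·√1.8222 = 0.618924
d₁ = (ln(S/K) + (r+σ²/2)T) / (σ√T) = (ln(168.56/176.52) + (0.0231+0.4585²/2)·1.8222) / 0.618924 = (-0.046142 + 0.233626) / 0.618924 = 0.302919
d₂ = d₁ − σ√T = 0.302919 − 0.618924 = -0.316005
e^{−rT} = 0.958781
N(d₁) = 0.619024,  N(d₂) = 0.375999
V = S·N(d₁) − K·e^{−rT}·N(d₂) = 104.342724 − 63.635630 = 40.707094 (equal to the quote); since ∂V/∂σ > 0 for all σ, the implied volatility is unique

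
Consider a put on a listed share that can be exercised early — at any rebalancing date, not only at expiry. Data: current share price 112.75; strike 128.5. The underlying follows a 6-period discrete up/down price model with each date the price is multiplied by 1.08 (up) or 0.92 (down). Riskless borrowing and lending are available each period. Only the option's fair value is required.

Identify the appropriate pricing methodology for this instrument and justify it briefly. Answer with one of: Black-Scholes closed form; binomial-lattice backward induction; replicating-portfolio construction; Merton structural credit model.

framework: binomial-lattice backward induction

Key observation: early exercise of the strike-128.5 put must be checked at each of the 6 dates (spot 112.75), which forces a node-by-node comparison of intrinsic and continuation value backward from expiry.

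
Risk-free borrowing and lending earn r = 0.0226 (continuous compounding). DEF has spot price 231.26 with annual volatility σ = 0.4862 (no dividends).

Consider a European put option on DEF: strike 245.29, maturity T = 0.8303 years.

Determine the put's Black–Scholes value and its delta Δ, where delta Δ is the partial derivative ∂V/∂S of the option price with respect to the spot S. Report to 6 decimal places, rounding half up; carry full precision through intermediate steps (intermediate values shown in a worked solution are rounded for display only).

price = 46.273796
Δ = -0.447917

σ√T = 0.4862·√0.8303 = 0.443029
d₁ = (ln(S/K) + (r+σ²/2)T) / (σ√T) = (ln(231.26/245.29) + (0.0226+0.4862²/2)·0.8303) / 0.443029 = (-0.058899 + 0.116902) / 0.443029 = 0.130925
d₂ = d₁ − σ√T = 0.130925 − 0.443029 = -0.312104
e^{−rT} = 0.981410
N(−d₁) = 0.447917,  N(−d₂) = 0.622519
Put price V = K·e^{−rT}·N(−d₂) − S·N(−d₁) = 149.859136 − 103.585340 = 46.273796
Δ = −N(−d₁) = -0.447917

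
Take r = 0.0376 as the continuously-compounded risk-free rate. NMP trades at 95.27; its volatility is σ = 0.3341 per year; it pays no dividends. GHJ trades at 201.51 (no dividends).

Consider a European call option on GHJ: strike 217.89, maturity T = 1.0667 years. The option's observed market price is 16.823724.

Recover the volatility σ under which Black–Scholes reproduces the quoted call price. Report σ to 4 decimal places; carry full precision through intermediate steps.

At σ = 0.2428 the Black–Scholes value reproduces the quote:
σ√T = 0.2428·√1.0667 = 0.250767
d₁ = (ln(S/K) + (r+σ²/2)T) / (σ√T) = (ln(201.51/217.89) + (0.0376+0.2428²/2)·1.0667) / 0.250767 = (-0.078151 + 0.071550) / 0.250767 = -0.026325
d₂ = d₁ − σ√T = -0.026325 − 0.250767 = -0.277092
e^{−rT} = 0.960686
N(d₁) = 0.489499,  N(d₂) = 0.390855
V = S·N(d₁) − K·e^{−rT}·N(d₂) = 98.638947 − 81.815224 = 16.823724 (the observed quote) — the price is monotone increasing in volatility, hence this σ is the only solution

sigma = 0.2428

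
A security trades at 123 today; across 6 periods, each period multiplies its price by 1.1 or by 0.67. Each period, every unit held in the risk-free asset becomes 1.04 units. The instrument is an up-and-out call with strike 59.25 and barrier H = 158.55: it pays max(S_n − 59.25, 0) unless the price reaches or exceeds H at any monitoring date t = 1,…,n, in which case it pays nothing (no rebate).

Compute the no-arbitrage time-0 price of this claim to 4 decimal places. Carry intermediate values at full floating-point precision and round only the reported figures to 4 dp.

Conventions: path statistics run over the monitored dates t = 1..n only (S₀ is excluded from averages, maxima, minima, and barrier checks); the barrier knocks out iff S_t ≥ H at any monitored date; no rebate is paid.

price = 13.6509

Under the martingale measure an up-move has probability p* = 0.8605; value the claim as the probability-weighted average of per-path payoffs, discounted 6 periods at R = 1.04.
Enumerate all 2^6 = 64 price paths (U = up ×1.1, D = down ×0.67); each path with k up-moves has probability p*^k·(1−p*)^(6−k).
DDDDDD: M=82.4100, payoff=0.0000, prob=0.000007
UDDDDD: M=135.3000, payoff=0.0000, prob=0.000046
DUDDDD: M=90.6510, payoff=0.0000, prob=0.000046
UUDDDD: M=148.8300, payoff=0.0000, prob=0.000281
DDUDDD: M=82.4100, payoff=0.0000, prob=0.000046
UDUDDD: M=135.3000, payoff=0.0000, prob=0.000281
DUUDDD: M=99.7161, payoff=0.0000, prob=0.000281
UUUDDD: M=163.7130, payoff=0.0000, prob=0.001731
DDDUDD: M=82.4100, payoff=0.0000, prob=0.000046
UDDUDD: M=135.3000, payoff=0.0000, prob=0.000281
DUDUDD: M=90.6510, payoff=0.0000, prob=0.000281
UUDUDD: M=148.8300, payoff=0.0000, prob=0.001731
DDUUDD: M=82.4100, payoff=0.0000, prob=0.000281
UDUUDD: M=135.3000, payoff=0.0000, prob=0.001731
DUUUDD: M=109.6877, payoff=0.0000, prob=0.001731
UUUUDD: M=180.0843, payoff=0.0000, prob=0.010673
DDDDUD: M=82.4100, payoff=0.0000, prob=0.000046
UDDDUD: M=135.3000, payoff=0.0000, prob=0.000281
DUDDUD: M=90.6510, payoff=0.0000, prob=0.000281
UUDDUD: M=148.8300, payoff=0.0000, prob=0.001731
DDUDUD: M=82.4100, payoff=0.0000, prob=0.000281
UDUDUD: M=135.3000, payoff=0.0000, prob=0.001731
DUUDUD: M=99.7161, payoff=0.0000, prob=0.001731
UUUDUD: M=163.7130, payoff=0.0000, prob=0.010673
DDDUUD: M=82.4100, payoff=0.0000, prob=0.000281
UDDUUD: M=135.3000, payoff=0.0000, prob=0.001731
DUDUUD: M=90.6510, payoff=0.0000, prob=0.001731
UUDUUD: M=148.8300, payoff=21.5898, prob=0.010673
DDUUUD: M=82.4100, payoff=0.0000, prob=0.001731
UDUUUD: M=135.3000, payoff=21.5898, prob=0.010673
DUUUUD: M=120.6565, payoff=21.5898, prob=0.010673
UUUUUD: M=198.0927, payoff=0.0000, prob=0.065819
DDDDDU: M=82.4100, payoff=0.0000, prob=0.000046
UDDDDU: M=135.3000, payoff=0.0000, prob=0.000281
DUDDDU: M=90.6510, payoff=0.0000, prob=0.000281
UUDDDU: M=148.8300, payoff=0.0000, prob=0.001731
DDUDDU: M=82.4100, payoff=0.0000, prob=0.000281
UDUDDU: M=135.3000, payoff=0.0000, prob=0.001731
DUUDDU: M=99.7161, payoff=0.0000, prob=0.001731
UUUDDU: M=163.7130, payoff=0.0000, prob=0.010673
DDDUDU: M=82.4100, payoff=0.0000, prob=0.000281
UDDUDU: M=135.3000, payoff=0.0000, prob=0.001731
DUDUDU: M=90.6510, payoff=0.0000, prob=0.001731
UUDUDU: M=148.8300, payoff=21.5898, prob=0.010673
DDUUDU: M=82.4100, payoff=0.0000, prob=0.001731
UDUUDU: M=135.3000, payoff=21.5898, prob=0.010673
DUUUDU: M=109.6877, payoff=21.5898, prob=0.010673
UUUUDU: M=180.0843, payoff=0.0000, prob=0.065819
DDDDUU: M=82.4100, payoff=0.0000, prob=0.000281
UDDDUU: M=135.3000, payoff=0.0000, prob=0.001731
DUDDUU: M=90.6510, payoff=0.0000, prob=0.001731
UUDDUU: M=148.8300, payoff=21.5898, prob=0.010673
DDUDUU: M=82.4100, payoff=0.0000, prob=0.001731
UDUDUU: M=135.3000, payoff=21.5898, prob=0.010673
DUUDUU: M=99.7161, payoff=21.5898, prob=0.010673
UUUDUU: M=163.7130, payoff=0.0000, prob=0.065819
DDDUUU: M=82.4100, payoff=0.0000, prob=0.001731
UDDUUU: M=135.3000, payoff=21.5898, prob=0.010673
DUDUUU: M=90.6510, payoff=21.5898, prob=0.010673
UUDUUU: M=148.8300, payoff=73.4721, prob=0.065819
DDUUUU: M=82.4100, payoff=21.5898, prob=0.010673
UDUUUU: M=135.3000, payoff=73.4721, prob=0.065819
DUUUUU: M=132.7221, payoff=73.4721, prob=0.065819
UUUUUU: M=217.9020, payoff=0.0000, prob=0.405882
Price = Σ prob·payoff / R^6 = 17.272733 / 1.265319 = 13.6509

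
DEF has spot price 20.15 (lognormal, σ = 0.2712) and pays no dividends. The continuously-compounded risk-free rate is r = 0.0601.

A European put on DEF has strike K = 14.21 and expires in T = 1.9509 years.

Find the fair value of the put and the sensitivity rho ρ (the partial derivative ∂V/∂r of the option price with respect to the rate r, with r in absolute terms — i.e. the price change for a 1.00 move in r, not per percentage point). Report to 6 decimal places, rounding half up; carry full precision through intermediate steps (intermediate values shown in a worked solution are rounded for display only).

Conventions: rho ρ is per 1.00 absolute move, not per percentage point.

σ√T = 0.2712·√1.9509 = 0.378798
d₁ = (ln(S/K) + (r+σ²/2)T) / (σ√T) = (ln(20.15/14.21) + (0.0601+0.2712²/2)·1.9509) / 0.378798 = (0.349258 + 0.188993) / 0.378798 = 1.420947
d₂ = d₁ − σ√T = 1.420947 − 0.378798 = 1.042149
e^{−rT} = 0.889364
N(−d₁) = 0.077666,  N(−d₂) = 0.148671
Put price V = K·e^{−rT}·N(−d₂) − S·N(−d₁) = 1.878886 − 1.564972 = 0.313914
ρ = −K·T·e^{−rT}·N(−d₂) = -3.665518

price = 0.313914
ρ = -3.665518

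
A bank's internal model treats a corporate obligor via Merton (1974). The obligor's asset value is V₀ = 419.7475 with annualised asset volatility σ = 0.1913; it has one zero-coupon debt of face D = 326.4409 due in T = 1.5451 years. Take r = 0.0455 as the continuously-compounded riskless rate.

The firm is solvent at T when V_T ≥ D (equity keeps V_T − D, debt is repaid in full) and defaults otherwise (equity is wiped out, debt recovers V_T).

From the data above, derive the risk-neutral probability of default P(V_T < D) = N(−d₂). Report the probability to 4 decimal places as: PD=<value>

PD=0.1086

Work the structural quantities from V₀ = 419.7475 against face 326.4409:
d₁ = [ln(V₀/D) + (r + σ²/2)T] / (σ√T)
   = [ln(419.7475/326.4409) + (0.0455 + 0.5·0.1913²)·1.5451] / (0.1913·√1.5451)
   = [0.251404 + 0.098574] / 0.237790 = 1.471797
d₂ = d₁ − σ√T = 1.471797 − 0.237790 = 1.234008
risk-neutral PD = N(−d₂) = N(-1.234008) = 0.108600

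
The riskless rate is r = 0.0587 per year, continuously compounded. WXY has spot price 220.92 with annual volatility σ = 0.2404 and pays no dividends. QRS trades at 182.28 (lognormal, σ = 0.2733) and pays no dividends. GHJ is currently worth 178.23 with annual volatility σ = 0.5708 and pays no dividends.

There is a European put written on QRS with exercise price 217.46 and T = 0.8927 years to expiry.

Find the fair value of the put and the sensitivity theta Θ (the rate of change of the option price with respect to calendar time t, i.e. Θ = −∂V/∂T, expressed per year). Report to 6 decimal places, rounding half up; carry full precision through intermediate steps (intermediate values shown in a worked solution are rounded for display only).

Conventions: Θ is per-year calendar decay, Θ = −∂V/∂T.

price = 34.246279
Θ = -1.058023

σ√T = 0.2733·√0.8927 = 0.258221
d₁ = (ln(S/K) + (r+σ²/2)T) / (σ√T) = (ln(182.28/217.46) + (0.0587+0.2733²/2)·0.8927) / 0.258221 = (-0.176471 + 0.085741) / 0.258221 = -0.351366
d₂ = d₁ − σ√T = -0.351366 − 0.258221 = -0.609588
e^{−rT} = 0.948948
N(−d₁) = 0.637343,  N(−d₂) = 0.728933
Put price V = K·e^{−rT}·N(−d₂) − S·N(−d₁) = 150.421191 − 116.174913 = 34.246279
φ(d₁) = (1/√(2π))·e^{−d₁²/2} = 0.375061
Θ = −S·φ(d₁)·σ/(2√T) + r·K·e^{−rT}·N(−d₂) = −9.887747 + 8.829724 = -1.058023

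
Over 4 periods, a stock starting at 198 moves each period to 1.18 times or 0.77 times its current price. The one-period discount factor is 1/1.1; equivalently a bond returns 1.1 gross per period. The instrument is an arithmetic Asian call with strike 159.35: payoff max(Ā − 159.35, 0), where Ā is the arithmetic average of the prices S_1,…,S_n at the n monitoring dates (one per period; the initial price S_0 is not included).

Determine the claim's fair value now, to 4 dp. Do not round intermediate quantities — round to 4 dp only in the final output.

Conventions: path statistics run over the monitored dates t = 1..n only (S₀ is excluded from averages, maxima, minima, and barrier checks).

price = 64.4614

Set p* = 0.8049 (from d < R < u); the path-dependent value is the discounted p*-expectation over all price paths.
Enumerate all 2^4 = 16 price paths (U = up ×1.18, D = down ×0.77); each path with k up-moves has probability p*^k·(1−p*)^(4−k).
DDDD: Ā=107.4627, payoff=0.0000, prob=0.001450
UDDD: Ā=164.6831, payoff=5.3331, prob=0.005979
DUDD: Ā=144.3881, payoff=0.0000, prob=0.005979
UUDD: Ā=221.2700, payoff=61.9200, prob=0.024665
DDUD: Ā=128.7609, payoff=0.0000, prob=0.005979
UDUD: Ā=197.3219, payoff=37.9719, prob=0.024665
DUUD: Ā=177.0269, payoff=17.6769, prob=0.024665
UUUD: Ā=271.2880, payoff=111.9380, prob=0.101741
DDDU: Ā=116.7280, payoff=0.0000, prob=0.005979
UDDU: Ā=178.8819, payoff=19.5319, prob=0.024665
DUDU: Ā=158.5869, payoff=0.0000, prob=0.024665
UUDU: Ā=243.0293, payoff=83.6793, prob=0.101741
DDUU: Ā=142.9598, payoff=0.0000, prob=0.024665
UDUU: Ā=219.0812, payoff=59.7312, prob=0.101741
DUUU: Ā=198.7862, payoff=39.4362, prob=0.101741
UUUU: Ā=304.6334, payoff=145.2834, prob=0.419682
Price = Σ prob·payoff / R^4 = 94.377950 / 1.464100 = 64.4614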